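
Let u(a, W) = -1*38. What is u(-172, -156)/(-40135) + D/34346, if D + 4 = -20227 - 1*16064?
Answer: -1455394677/1378476710 ≈ -1.0558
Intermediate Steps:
u(a, W) = -38
D = -36295 (D = -4 + (-20227 - 1*16064) = -4 + (-20227 - 16064) = -4 - 36291 = -36295)
u(-172, -156)/(-40135) + D/34346 = -38/(-40135) - 36295/34346 = -38*(-1/40135) - 36295*1/34346 = 38/40135 - 36295/34346 = -1455394677/1378476710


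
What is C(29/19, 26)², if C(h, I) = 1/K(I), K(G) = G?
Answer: 1/676 ≈ 0.0014793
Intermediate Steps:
C(h, I) = 1/I
C(29/19, 26)² = (1/26)² = 1/676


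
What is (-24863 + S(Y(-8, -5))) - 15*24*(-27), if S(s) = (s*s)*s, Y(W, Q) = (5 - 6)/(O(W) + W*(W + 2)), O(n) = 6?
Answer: -2384477353/157464 ≈ -15143.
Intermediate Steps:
Y(W, Q) = -1/(6 + W*(2 + W)) (Y(W, Q) = (5 - 6)/(6 + W*(W + 2)) = -1/(6 + W*(2 + W)))
S(s) = s³ (S(s) = s²*s = s³)
(-24863 + S(Y(-8, -5))) - 15*24*(-27) = (-24863 + (-1/(6 + (-8)² + 2*(-8)))³) - 15*24*(-27) = (-24863 + (-1/(6 + 64 - 16))³) - 360*(-27) = (-24863 + (-1/54)³) + 9720 = (-24863 - 1/157464) + 9720 = -3915027433/157464 + 9720 = -2384477353/157464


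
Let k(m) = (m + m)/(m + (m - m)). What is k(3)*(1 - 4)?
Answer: -6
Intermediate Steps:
k(m) = 2 (k(m) = (2*m)/(m + 0) = (2*m)/m = 2)
k(3)*(1 - 4) = 2*(1 - 4) = 2*(-3) = -6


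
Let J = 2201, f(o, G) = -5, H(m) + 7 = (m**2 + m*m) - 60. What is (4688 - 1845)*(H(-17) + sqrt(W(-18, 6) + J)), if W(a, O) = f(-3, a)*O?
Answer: 1452773 + 2843*sqrt(2171) ≈ 1.5852e+6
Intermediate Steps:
H(m) = -67 + 2*m**2 (H(m) = -7 + ((m**2 + m*m) - 60) = -7 + ((m**2 + m**2) - 60) = -7 + (2*m**2 - 60) = -7 + (-60 + 2*m**2) = -67 + 2*m**2)
W(a, O) = -5*O
(4688 - 1845)*(H(-17) + sqrt(W(-18, 6) + J)) = (4688 - 1845)*((-67 + 2*(-17)**2) + sqrt(-5*6 + 2201)) = 2843*((-67 + 2*289) + sqrt(-30 + 2201)) = 2843*((-67 + 578) + sqrt(2171)) = 2843*(511 + sqrt(2171)) = 1452773 + 2843*sqrt(2171)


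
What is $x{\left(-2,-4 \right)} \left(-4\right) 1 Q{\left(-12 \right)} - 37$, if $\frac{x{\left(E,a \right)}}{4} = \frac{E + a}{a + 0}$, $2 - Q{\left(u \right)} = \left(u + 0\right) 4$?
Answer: $-1237$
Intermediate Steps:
$Q{\left(u \right)} = 2 - 4 u$ ($Q{\left(u \right)} = 2 - \left(u + 0\right) 4 = 2 - u 4 = 2 - 4 u$)
$x{\left(E,a \right)} = \frac{4 \left(E + a\right)}{a}$ ($x{\left(E,a \right)} = 4 \frac{E + a}{a + 0} = 4 \frac{E + a}{a} = \frac{4 \left(E + a\right)}{a}$)
$x{\left(-2,-4 \right)} \left(-4\right) 1 Q{\left(-12 \right)} - 37 = \left(4 + 4 \left(-2\right) \frac{1}{-4}\right) \left(-4\right) 1 \left(2 - -48\right) - 37 = \left(4 + 4 \left(-2\right) \left(- \frac{1}{4}\right)\right) \left(-4\right) 1 \left(2 + 48\right) - 37 = \left(4 + 2\right) \left(-4\right) 1 \cdot 50 - 37 = 6 \left(-4\right) 1 \cdot 50 - 37 = \left(-24\right) 1 \cdot 50 - 37 = \left(-24\right) 50 - 37 = -1200 - 37 = -1237$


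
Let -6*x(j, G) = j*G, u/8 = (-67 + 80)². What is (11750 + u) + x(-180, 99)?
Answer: 16072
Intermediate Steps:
u = 1352 (u = 8*(-67 + 80)² = 8*13² = 8*169 = 1352)
x(j, G) = -G*j/6 (x(j, G) = -j*G/6 = -G*j/6)
(11750 + u) + x(-180, 99) = (11750 + 1352) - ⅙*99*(-180) = 13102 + 2970 = 16072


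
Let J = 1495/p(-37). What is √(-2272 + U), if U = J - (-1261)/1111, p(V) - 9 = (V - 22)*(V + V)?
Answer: 2*I*√21457058318465/194425 ≈ 47.65*I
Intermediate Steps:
p(V) = 9 + 2*V*(-22 + V) (p(V) = 9 + (V - 22)*(V + V) = 9 + (-22 + V)*(2*V) = 9 + 2*V*(-22 + V))
J = 299/875 (J = 1495/(9 - 44*(-37) + 2*(-37)²) = 1495/(9 + 1628 + 2*1369) = 1495/(9 + 1628 + 2738) = 1495/4375 = 1495*(1/4375) = 299/875 ≈ 0.34171)
U = 1435564/972125 (U = 299/875 - (-1261)/1111 = 299/875 - 1*(-1261/1111) = 299/875 + 1261/1111 = 1435564/972125 ≈ 1.4767)
√(-2272 + U) = √(-2272 + 1435564/972125) = √(-2207232436/972125) = 2*I*√21457058318465/194425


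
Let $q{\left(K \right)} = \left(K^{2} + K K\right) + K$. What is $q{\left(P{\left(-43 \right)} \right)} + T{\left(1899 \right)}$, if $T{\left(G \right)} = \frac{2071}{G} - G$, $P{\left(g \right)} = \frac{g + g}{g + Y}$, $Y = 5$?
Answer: $- \frac{1292516945}{685539} \approx -1885.4$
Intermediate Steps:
$P{\left(g \right)} = \frac{2 g}{5 + g}$ ($P{\left(g \right)} = \frac{g + g}{g + 5} = \frac{2 g}{5 + g}$)
$T{\left(G \right)} = - G + \frac{2071}{G}$
$q{\left(K \right)} = K + 2 K^{2}$ ($q{\left(K \right)} = \left(K^{2} + K^{2}\right) + K = 2 K^{2} + K = K + 2 K^{2}$)
$q{\left(P{\left(-43 \right)} \right)} + T{\left(1899 \right)} = 2 \left(-43\right) \frac{1}{5 - 43} \left(1 + 2 \cdot 2 \left(-43\right) \frac{1}{5 - 43}\right) + \left(\left(-1\right) 1899 + \frac{2071}{1899}\right) = 2 \left(-43\right) \frac{1}{-38} \left(1 + 2 \cdot 2 \left(-43\right) \frac{1}{-38}\right) + \left(-1899 + 2071 \cdot \frac{1}{1899}\right) = 2 \left(-43\right) \left(- \frac{1}{38}\right) \left(1 + 2 \cdot 2 \left(-43\right) \left(- \frac{1}{38}\right)\right) + \left(-1899 + \frac{2071}{1899}\right) = \frac{43 \left(1 + 2 \cdot \frac{43}{19}\right)}{19} - \frac{3604130}{1899} = \frac{43 \left(1 + \frac{86}{19}\right)}{19} - \frac{3604130}{1899} = \frac{43}{19} \cdot \frac{105}{19} - \frac{3604130}{1899} = \frac{4515}{361} - \frac{3604130}{1899} = - \frac{1292516945}{685539}$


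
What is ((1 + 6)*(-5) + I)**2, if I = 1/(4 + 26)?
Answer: 1100401/900 ≈ 1222.7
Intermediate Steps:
I = 1/30 ≈ 0.033333
((1 + 6)*(-5) + I)**2 = ((1 + 6)*(-5) + 1/30)**2 = (7*(-5) + 1/30)**2 = (-35 + 1/30)**2 = (-1049/30)**2 = 1100401/900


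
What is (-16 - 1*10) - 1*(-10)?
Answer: -16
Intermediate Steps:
(-16 - 1*10) - 1*(-10) = (-16 - 10) + 10 = -26 + 10 = -16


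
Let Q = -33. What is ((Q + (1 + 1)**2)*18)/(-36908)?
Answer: 261/18454 ≈ 0.014143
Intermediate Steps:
((Q + (1 + 1)**2)*18)/(-36908) = ((-33 + (1 + 1)**2)*18)/(-36908) = ((-33 + 2**2)*18)*(-1/36908) = ((-33 + 4)*18)*(-1/36908) = -29*18*(-1/36908) = -522*(-1/36908) = 261/18454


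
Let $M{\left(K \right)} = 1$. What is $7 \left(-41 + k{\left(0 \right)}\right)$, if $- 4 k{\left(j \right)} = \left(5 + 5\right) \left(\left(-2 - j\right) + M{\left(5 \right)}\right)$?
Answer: $- \frac{539}{2} \approx -269.5$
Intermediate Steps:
$k{\left(j \right)} = \frac{5}{2} + \frac{5 j}{2}$ ($k{\left(j \right)} = - \frac{\left(5 + 5\right) \left(\left(-2 - j\right) + 1\right)}{4} = - \frac{10 \left(-1 - j\right)}{4} = - \frac{-10 - 10 j}{4} = \frac{5}{2} + \frac{5 j}{2}$)
$7 \left(-41 + k{\left(0 \right)}\right) = 7 \left(-41 + \left(\frac{5}{2} + \frac{5}{2} \cdot 0\right)\right) = 7 \left(-41 + \left(\frac{5}{2} + 0\right)\right) = 7 \left(-41 + \frac{5}{2}\right) = 7 \left(- \frac{77}{2}\right) = - \frac{539}{2}$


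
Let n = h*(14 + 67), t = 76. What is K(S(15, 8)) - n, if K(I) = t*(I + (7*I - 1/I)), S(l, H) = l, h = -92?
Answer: 248504/15 ≈ 16567.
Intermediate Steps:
K(I) = -76/I + 608*I (K(I) = 76*(I + (7*I - 1/I)) = 76*(I + (-1/I + 7*I)) = 76*(-1/I + 8*I) = -76/I + 608*I)
n = -7452 (n = -92*(14 + 67) = -92*81 = -7452)
K(S(15, 8)) - n = (-76/15 + 608*15) - 1*(-7452) = (-76*1/15 + 9120) + 7452 = (-76/15 + 9120) + 7452 = 136724/15 + 7452 = 248504/15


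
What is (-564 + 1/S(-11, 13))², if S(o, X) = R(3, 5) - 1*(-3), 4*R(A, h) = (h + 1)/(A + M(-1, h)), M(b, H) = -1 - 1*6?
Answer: 140090896/441 ≈ 3.1767e+5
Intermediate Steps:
M(b, H) = -7 (M(b, H) = -1 - 6 = -7)
R(A, h) = (1 + h)/(4*(-7 + A)) (R(A, h) = ((h + 1)/(A - 7))/4 = ((1 + h)/(-7 + A))/4 = (1 + h)/(4*(-7 + A)))
S(o, X) = 21/8 (S(o, X) = (1 + 5)/(4*(-7 + 3)) - 1*(-3) = (¼)*6/(-4) + 3 = (¼)*(-¼)*6 + 3 = -3/8 + 3 = 21/8)
(-564 + 1/S(-11, 13))² = (-564 + 1/(21/8))² = (-564 + 8/21)² = (-11836/21)² = 140090896/441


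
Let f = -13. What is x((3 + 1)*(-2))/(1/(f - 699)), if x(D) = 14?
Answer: -9968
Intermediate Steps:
x((3 + 1)*(-2))/(1/(f - 699)) = 14/(1/(-13 - 699)) = 14/(1/(-712)) = 14/(-1/712) = 14*(-712) = -9968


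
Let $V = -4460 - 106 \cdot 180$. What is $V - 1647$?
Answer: $-25187$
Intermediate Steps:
$V = -23540$ ($V = -4460 - 19080 = -23540$)
$V - 1647 = -23540 - 1647 = -25187$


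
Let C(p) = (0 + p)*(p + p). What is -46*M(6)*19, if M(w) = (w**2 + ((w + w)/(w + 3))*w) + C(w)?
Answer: -101384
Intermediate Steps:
C(p) = 2*p**2 (C(p) = p*(2*p) = 2*p**2)
M(w) = 3*w**2 + 2*w**2/(3 + w) (M(w) = (w**2 + ((w + w)/(w + 3))*w) + 2*w**2 = (w**2 + ((2*w)/(3 + w))*w) + 2*w**2 = (w**2 + (2*w/(3 + w))*w) + 2*w**2 = (w**2 + 2*w**2/(3 + w)) + 2*w**2 = 3*w**2 + 2*w**2/(3 + w))
-46*M(6)*19 = -46*6**2*(11 + 3*6)/(3 + 6)*19 = -1656*(11 + 18)/9*19 = -1656*29/9*19 = -46*116*19 = -5336*19 = -101384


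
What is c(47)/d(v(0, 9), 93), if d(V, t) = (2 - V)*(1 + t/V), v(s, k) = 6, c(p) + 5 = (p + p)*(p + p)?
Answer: -8831/66 ≈ -133.80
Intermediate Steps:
c(p) = -5 + 4*p² (c(p) = -5 + (p + p)*(p + p) = -5 + (2*p)*(2*p) = -5 + 4*p²)
d(V, t) = (1 + t/V)*(2 - V)
c(47)/d(v(0, 9), 93) = (-5 + 4*47²)/(2 - 1*6 - 1*93 + 2*93/6) = (-5 + 4*2209)/(2 - 6 - 93 + 2*93*(⅙)) = (-5 + 8836)/(2 - 6 - 93 + 31) = 8831/(-66) = 8831*(-1/66) = -8831/66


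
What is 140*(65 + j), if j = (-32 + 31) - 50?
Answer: 1960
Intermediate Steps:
j = -51 (j = -1 - 50 = -51)
140*(65 + j) = 140*(65 - 51) = 140*14 = 1960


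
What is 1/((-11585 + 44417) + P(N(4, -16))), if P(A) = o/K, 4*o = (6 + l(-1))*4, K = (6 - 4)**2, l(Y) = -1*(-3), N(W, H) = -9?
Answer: 4/131337 ≈ 3.0456e-5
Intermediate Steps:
l(Y) = 3
K = 4 (K = 2**2 = 4)
o = 9 (o = ((6 + 3)*4)/4 = (9*4)/4 = (1/4)*36 = 9)
P(A) = 9/4
1/((-11585 + 44417) + P(N(4, -16))) = 1/((-11585 + 44417) + 9/4) = 1/(32832 + 9/4) = 1/(131337/4) = 4/131337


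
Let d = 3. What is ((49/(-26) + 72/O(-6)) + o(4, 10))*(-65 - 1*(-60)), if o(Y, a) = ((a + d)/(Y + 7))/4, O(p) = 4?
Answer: -46935/572 ≈ -82.054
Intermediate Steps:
o(Y, a) = (3 + a)/(4*(7 + Y)) (o(Y, a) = ((a + 3)/(Y + 7))/4 = ((3 + a)/(7 + Y))*(¼) = (3 + a)/(4*(7 + Y)))
((49/(-26) + 72/O(-6)) + o(4, 10))*(-65 - 1*(-60)) = ((49/(-26) + 72/4) + (3 + 10)/(4*(7 + 4)))*(-65 - 1*(-60)) = ((49*(-1/26) + 72*(¼)) + (¼)*13/11)*(-65 + 60) = ((-49/26 + 18) + (¼)*(1/11)*13)*(-5) = (419/26 + 13/44)*(-5) = (9387/572)*(-5) = -46935/572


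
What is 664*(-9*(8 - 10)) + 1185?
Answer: 13137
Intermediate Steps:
664*(-9*(8 - 10)) + 1185 = 664*(-9*(-2)) + 1185 = 664*18 + 1185 = 11952 + 1185 = 13137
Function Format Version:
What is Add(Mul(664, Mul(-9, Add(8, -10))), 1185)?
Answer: 13137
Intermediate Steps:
Add(Mul(664, Mul(-9, Add(8, -10))), 1185) = Add(Mul(664, Mul(-9, -2)), 1185) = Add(Mul(664, 18), 1185) = Add(11952, 1185) = 13137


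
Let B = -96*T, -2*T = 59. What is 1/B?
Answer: 1/2832 ≈ 0.00035311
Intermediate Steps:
T = -59/2 (T = -1/2*59 = -59/2 ≈ -29.500)
B = 2832 (B = -96*(-59/2) = 2832)
1/B = 1/2832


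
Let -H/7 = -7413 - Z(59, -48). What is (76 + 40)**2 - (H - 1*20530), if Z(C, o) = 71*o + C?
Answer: 5538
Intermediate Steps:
Z(C, o) = C + 71*o
H = 28448 (H = -7*(-7413 - (59 + 71*(-48))) = -7*(-7413 - (59 - 3408)) = -7*(-7413 - 1*(-3349)) = -7*(-7413 + 3349) = -7*(-4064) = 28448)
(76 + 40)**2 - (H - 1*20530) = (76 + 40)**2 - (28448 - 1*20530) = 116**2 - (28448 - 20530) = 13456 - 1*7918 = 13456 - 7918 = 5538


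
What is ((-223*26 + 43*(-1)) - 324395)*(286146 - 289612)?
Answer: 1144597976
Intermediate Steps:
((-223*26 + 43*(-1)) - 324395)*(286146 - 289612) = ((-5798 - 43) - 324395)*(-3466) = (-5841 - 324395)*(-3466) = -330236*(-3466) = 1144597976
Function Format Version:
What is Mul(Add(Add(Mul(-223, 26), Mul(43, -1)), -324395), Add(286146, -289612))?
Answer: 1144597976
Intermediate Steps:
Mul(Add(Add(Mul(-223, 26), Mul(43, -1)), -324395), Add(286146, -289612)) = Mul(Add(Add(-5798, -43), -324395), -3466) = Mul(Add(-5841, -324395), -3466) = Mul(-330236, -3466) = 1144597976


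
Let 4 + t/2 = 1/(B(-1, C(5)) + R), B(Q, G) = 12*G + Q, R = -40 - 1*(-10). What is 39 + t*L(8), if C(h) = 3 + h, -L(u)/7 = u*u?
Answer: 234599/65 ≈ 3609.2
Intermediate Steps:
L(u) = -7*u**2 (L(u) = -7*u*u = -7*u**2)
R = -30 (R = -40 + 10 = -30)
B(Q, G) = Q + 12*G
t = -518/65 (t = -8 + 2/((-1 + 12*(3 + 5)) - 30) = -8 + 2/((-1 + 12*8) - 30) = -8 + 2/((-1 + 96) - 30) = -8 + 2/(95 - 30) = -8 + 2/65 = -518/65 ≈ -7.9692)
39 + t*L(8) = 39 - (-3626)*8**2/65 = 39 - (-3626)*64/65 = 39 - 518/65*(-448) = 39 + 232064/65 = 234599/65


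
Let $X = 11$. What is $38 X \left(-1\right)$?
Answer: $-418$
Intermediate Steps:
$38 X \left(-1\right) = 38 \cdot 11 \left(-1\right) = 418 \left(-1\right) = -418$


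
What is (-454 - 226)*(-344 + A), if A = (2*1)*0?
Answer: 233920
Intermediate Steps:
A = 0 (A = 2*0 = 0)
(-454 - 226)*(-344 + A) = (-454 - 226)*(-344 + 0) = -680*(-344) = 233920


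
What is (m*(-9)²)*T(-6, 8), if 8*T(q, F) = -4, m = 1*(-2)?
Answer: 81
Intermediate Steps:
m = -2
T(q, F) = -½ (T(q, F) = (⅛)*(-4) = -½)
(m*(-9)²)*T(-6, 8) = -2*(-9)²*(-½) = -2*81*(-½) = -162*(-½) = 81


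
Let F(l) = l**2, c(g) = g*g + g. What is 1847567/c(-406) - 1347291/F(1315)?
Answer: 594664797289/56867293350 ≈ 10.457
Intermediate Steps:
c(g) = g + g**2 (c(g) = g**2 + g = g + g**2)
1847567/c(-406) - 1347291/F(1315) = 1847567/((-406*(1 - 406))) - 1347291/(1315**2) = 1847567/((-406*(-405))) - 1347291/1729225 = 1847567/164430 - 1347291*1/1729225 = 1847567*(1/164430) - 1347291/1729225 = 1847567/164430 - 1347291/1729225 = 594664797289/56867293350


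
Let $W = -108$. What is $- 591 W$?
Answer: $63828$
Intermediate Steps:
$- 591 W = \left(-591\right) \left(-108\right) = 63828$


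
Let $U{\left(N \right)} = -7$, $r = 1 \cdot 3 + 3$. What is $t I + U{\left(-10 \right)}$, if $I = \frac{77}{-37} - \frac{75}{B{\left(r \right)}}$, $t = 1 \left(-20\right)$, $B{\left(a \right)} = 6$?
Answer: $\frac{10531}{37} \approx 284.62$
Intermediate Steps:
$r = 6$ ($r = 3 + 3 = 6$)
$t = -20$
$I = - \frac{1079}{74}$ ($I = \frac{77}{-37} - \frac{75}{6} = 77 \left(- \frac{1}{37}\right) - \frac{25}{2} = - \frac{77}{37} - \frac{25}{2} = - \frac{1079}{74} \approx -14.581$)
$t I + U{\left(-10 \right)} = \left(-20\right) \left(- \frac{1079}{74}\right) - 7 = \frac{10790}{37} - 7 = \frac{10531}{37}$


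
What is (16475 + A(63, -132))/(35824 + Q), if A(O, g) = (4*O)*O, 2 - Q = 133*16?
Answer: 32351/33698 ≈ 0.96003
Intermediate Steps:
Q = -2126 (Q = 2 - 133*16 = 2 - 1*2128 = 2 - 2128 = -2126)
A(O, g) = 4*O²
(16475 + A(63, -132))/(35824 + Q) = (16475 + 4*63²)/(35824 - 2126) = (16475 + 4*3969)/33698 = (16475 + 15876)*(1/33698) = 32351*(1/33698) = 32351/33698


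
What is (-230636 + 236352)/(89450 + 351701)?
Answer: 5716/441151 ≈ 0.012957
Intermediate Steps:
(-230636 + 236352)/(89450 + 351701) = 5716/441151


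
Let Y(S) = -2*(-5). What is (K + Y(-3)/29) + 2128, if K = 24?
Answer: 62418/29 ≈ 2152.3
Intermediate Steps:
Y(S) = 10
(K + Y(-3)/29) + 2128 = (24 + 10/29) + 2128 = 706/29 + 2128 = 62418/29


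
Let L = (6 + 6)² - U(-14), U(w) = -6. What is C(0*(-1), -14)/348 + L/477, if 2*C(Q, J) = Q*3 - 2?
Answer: 5747/18444 ≈ 0.31159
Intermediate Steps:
C(Q, J) = -1 + 3*Q/2 (C(Q, J) = (Q*3 - 2)/2 = (3*Q - 2)/2 = (-2 + 3*Q)/2 = -1 + 3*Q/2)
L = 150 (L = (6 + 6)² - 1*(-6) = 12² + 6 = 144 + 6 = 150)
C(0*(-1), -14)/348 + L/477 = (-1 + 3*(0*(-1))/2)/348 + 150/477 = (-1 + (3/2)*0)*(1/348) + 150*(1/477) = (-1 + 0)*(1/348) + 50/159 = -1*1/348 + 50/159 = -1/348 + 50/159 = 5747/18444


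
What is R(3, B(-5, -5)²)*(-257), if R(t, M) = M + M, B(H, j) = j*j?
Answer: -321250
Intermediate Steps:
B(H, j) = j²
R(t, M) = 2*M
R(3, B(-5, -5)²)*(-257) = (2*((-5)²)²)*(-257) = (2*25²)*(-257) = (2*625)*(-257) = 1250*(-257) = -321250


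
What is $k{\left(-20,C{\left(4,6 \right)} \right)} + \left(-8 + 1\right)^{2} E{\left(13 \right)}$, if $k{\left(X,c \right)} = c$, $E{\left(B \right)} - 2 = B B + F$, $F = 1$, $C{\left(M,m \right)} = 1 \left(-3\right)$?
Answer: $8425$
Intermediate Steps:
$C{\left(M,m \right)} = -3$
$E{\left(B \right)} = 3 + B^{2}$ ($E{\left(B \right)} = 2 + \left(B B + 1\right) = 2 + \left(B^{2} + 1\right) = 2 + \left(1 + B^{2}\right) = 3 + B^{2}$)
$k{\left(-20,C{\left(4,6 \right)} \right)} + \left(-8 + 1\right)^{2} E{\left(13 \right)} = -3 + \left(-8 + 1\right)^{2} \left(3 + 13^{2}\right) = -3 + \left(-7\right)^{2} \left(3 + 169\right) = -3 + 49 \cdot 172 = -3 + 8428 = 8425$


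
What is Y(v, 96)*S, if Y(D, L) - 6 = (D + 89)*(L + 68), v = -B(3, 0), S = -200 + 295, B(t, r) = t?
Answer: 1340450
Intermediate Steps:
S = 95
v = -3 (v = -1*3 = -3)
Y(D, L) = 6 + (68 + L)*(89 + D) (Y(D, L) = 6 + (D + 89)*(L + 68) = 6 + (89 + D)*(68 + L) = 6 + (68 + L)*(89 + D))
Y(v, 96)*S = (6058 + 68*(-3) + 89*96 - 3*96)*95 = (6058 - 204 + 8544 - 288)*95 = 14110*95 = 1340450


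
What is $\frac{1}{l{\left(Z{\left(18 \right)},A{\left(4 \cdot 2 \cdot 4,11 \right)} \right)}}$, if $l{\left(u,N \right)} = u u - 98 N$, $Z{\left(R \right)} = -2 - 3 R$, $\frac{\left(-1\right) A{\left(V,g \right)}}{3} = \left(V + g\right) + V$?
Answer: $\frac{1}{25186} \approx 3.9705 \cdot 10^{-5}$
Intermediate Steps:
$A{\left(V,g \right)} = - 6 V - 3 g$ ($A{\left(V,g \right)} = - 3 \left(\left(V + g\right) + V\right) = - 3 \left(g + 2 V\right) = - 6 V - 3 g$)
$l{\left(u,N \right)} = u^{2} - 98 N$
$\frac{1}{l{\left(Z{\left(18 \right)},A{\left(4 \cdot 2 \cdot 4,11 \right)} \right)}} = \frac{1}{\left(-2 - 54\right)^{2} - 98 \left(- 6 \cdot 4 \cdot 2 \cdot 4 - 33\right)} = \frac{1}{\left(-2 - 54\right)^{2} - 98 \left(- 6 \cdot 8 \cdot 4 - 33\right)} = \frac{1}{\left(-56\right)^{2} - 98 \left(\left(-6\right) 32 - 33\right)} = \frac{1}{3136 - 98 \left(-192 - 33\right)} = \frac{1}{3136 - -22050} = \frac{1}{3136 + 22050} = \frac{1}{25186}$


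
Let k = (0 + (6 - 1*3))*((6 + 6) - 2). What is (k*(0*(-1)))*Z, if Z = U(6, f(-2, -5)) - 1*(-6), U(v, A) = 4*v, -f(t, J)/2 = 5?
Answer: 0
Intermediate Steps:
f(t, J) = -10 (f(t, J) = -2*5 = -10)
Z = 30 (Z = 4*6 - 1*(-6) = 24 + 6 = 30)
k = 30 (k = (0 + (6 - 3))*(12 - 2) = (0 + 3)*10 = 3*10 = 30)
(k*(0*(-1)))*Z = (30*(0*(-1)))*30 = (30*0)*30 = 0*30 = 0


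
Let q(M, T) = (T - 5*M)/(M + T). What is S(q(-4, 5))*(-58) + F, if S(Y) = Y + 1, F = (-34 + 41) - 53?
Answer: -1554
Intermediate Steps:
q(M, T) = (T - 5*M)/(M + T)
F = -46 (F = 7 - 53 = -46)
S(Y) = 1 + Y
S(q(-4, 5))*(-58) + F = (1 + (5 - 5*(-4))/(-4 + 5))*(-58) - 46 = (1 + (5 + 20)/1)*(-58) - 46 = (1 + 1*25)*(-58) - 46 = (1 + 25)*(-58) - 46 = 26*(-58) - 46 = -1508 - 46 = -1554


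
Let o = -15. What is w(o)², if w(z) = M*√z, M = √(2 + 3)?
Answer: -75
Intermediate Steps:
M = √5 ≈ 2.2361
w(z) = √5*√z
w(o)² = (√5*√(-15))² = (√5*(I*√15))² = (5*I*√3)² = -75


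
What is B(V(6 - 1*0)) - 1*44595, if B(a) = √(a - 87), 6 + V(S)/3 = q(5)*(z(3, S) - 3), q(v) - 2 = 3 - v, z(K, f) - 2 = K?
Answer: -44595 + I*√105 ≈ -44595.0 + 10.247*I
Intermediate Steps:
z(K, f) = 2 + K
q(v) = 5 - v (q(v) = 2 + (3 - v) = 5 - v)
V(S) = -18 (V(S) = -18 + 3*((5 - 1*5)*((2 + 3) - 3)) = -18 + 3*((5 - 5)*(5 - 3)) = -18 + 3*(0*2) = -18 + 3*0 = -18 + 0 = -18)
B(a) = √(-87 + a)
B(V(6 - 1*0)) - 1*44595 = √(-87 - 18) - 1*44595 = √(-105) - 44595 = I*√105 - 44595 = -44595 + I*√105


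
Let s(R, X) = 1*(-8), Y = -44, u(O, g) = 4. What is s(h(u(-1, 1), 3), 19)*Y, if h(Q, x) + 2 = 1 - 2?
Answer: 352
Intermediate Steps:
h(Q, x) = -3 (h(Q, x) = -2 + (1 - 2) = -2 - 1 = -3)
s(R, X) = -8
s(h(u(-1, 1), 3), 19)*Y = -8*(-44) = 352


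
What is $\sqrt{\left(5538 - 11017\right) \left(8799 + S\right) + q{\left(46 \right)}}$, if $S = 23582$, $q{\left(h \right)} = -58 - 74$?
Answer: $i \sqrt{177415631} \approx 13320.0 i$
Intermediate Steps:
$q{\left(h \right)} = -132$
$\sqrt{\left(5538 - 11017\right) \left(8799 + S\right) + q{\left(46 \right)}} = \sqrt{\left(5538 - 11017\right) \left(8799 + 23582\right) - 132} = \sqrt{\left(-5479\right) 32381 - 132} = \sqrt{-177415499 - 132} = \sqrt{-177415631} = i \sqrt{177415631}$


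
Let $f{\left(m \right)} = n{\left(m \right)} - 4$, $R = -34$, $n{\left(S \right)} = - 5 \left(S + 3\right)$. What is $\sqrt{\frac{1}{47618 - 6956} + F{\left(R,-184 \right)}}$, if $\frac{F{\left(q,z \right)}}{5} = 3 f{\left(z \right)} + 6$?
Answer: $\frac{\sqrt{276484929082}}{4518} \approx 116.38$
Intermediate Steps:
$n{\left(S \right)} = -15 - 5 S$ ($n{\left(S \right)} = - 5 \left(3 + S\right) = -15 - 5 S$)
$f{\left(m \right)} = -19 - 5 m$ ($f{\left(m \right)} = \left(-15 - 5 m\right) - 4 = -19 - 5 m$)
$F{\left(q,z \right)} = -255 - 75 z$ ($F{\left(q,z \right)} = 5 \left(3 \left(-19 - 5 z\right) + 6\right) = 5 \left(\left(-57 - 15 z\right) + 6\right) = 5 \left(-51 - 15 z\right) = -255 - 75 z$)
$\sqrt{\frac{1}{47618 - 6956} + F{\left(R,-184 \right)}} = \sqrt{\frac{1}{47618 - 6956} - -13545} = \sqrt{\frac{1}{40662} + \left(-255 + 13800\right)} = \sqrt{\frac{1}{40662} + 13545} = \sqrt{\frac{550766791}{40662}} = \frac{\sqrt{276484929082}}{4518}$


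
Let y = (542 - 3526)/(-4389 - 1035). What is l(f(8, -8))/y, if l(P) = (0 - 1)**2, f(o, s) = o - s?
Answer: 678/373 ≈ 1.8177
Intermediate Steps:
l(P) = 1 (l(P) = (-1)**2 = 1)
y = 373/678 (y = -2984/(-5424) = -2984*(-1/5424) = 373/678 ≈ 0.55015)
l(f(8, -8))/y = 1/(373/678) = 1*(678/373) = 678/373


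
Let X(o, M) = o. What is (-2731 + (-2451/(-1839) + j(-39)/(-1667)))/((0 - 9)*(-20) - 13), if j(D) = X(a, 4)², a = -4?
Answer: -2789377570/170652457 ≈ -16.345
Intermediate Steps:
j(D) = 16 (j(D) = (-4)² = 16)
(-2731 + (-2451/(-1839) + j(-39)/(-1667)))/((0 - 9)*(-20) - 13) = (-2731 + (-2451/(-1839) + 16/(-1667)))/((0 - 9)*(-20) - 13) = (-2731 + (-2451*(-1/1839) + 16*(-1/1667)))/(-9*(-20) - 13) = (-2731 + (817/613 - 16/1667))/(180 - 13) = (-2731 + 1352131/1021871)/167 = -2789377570/1021871*1/167 = -2789377570/170652457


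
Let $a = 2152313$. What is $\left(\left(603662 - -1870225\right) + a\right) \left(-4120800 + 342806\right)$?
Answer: $-17477755842800$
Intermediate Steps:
$\left(\left(603662 - -1870225\right) + a\right) \left(-4120800 + 342806\right) = \left(\left(603662 - -1870225\right) + 2152313\right) \left(-4120800 + 342806\right) = \left(\left(603662 + 1870225\right) + 2152313\right) \left(-3777994\right) = \left(2473887 + 2152313\right) \left(-3777994\right) = 4626200 \left(-3777994\right) = -17477755842800$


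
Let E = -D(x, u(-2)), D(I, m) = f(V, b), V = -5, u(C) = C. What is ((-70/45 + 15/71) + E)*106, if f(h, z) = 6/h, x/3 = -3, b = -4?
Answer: -48866/3195 ≈ -15.295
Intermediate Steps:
x = -9 (x = 3*(-3) = -9)
D(I, m) = -6/5 (D(I, m) = 6/(-5) = 6*(-1/5) = -6/5)
E = 6/5 (E = -1*(-6/5) = 6/5 ≈ 1.2000)
((-70/45 + 15/71) + E)*106 = ((-70/45 + 15/71) + 6/5)*106 = ((-70*1/45 + 15*(1/71)) + 6/5)*106 = ((-14/9 + 15/71) + 6/5)*106 = (-859/639 + 6/5)*106 = -461/3195*106 = -48866/3195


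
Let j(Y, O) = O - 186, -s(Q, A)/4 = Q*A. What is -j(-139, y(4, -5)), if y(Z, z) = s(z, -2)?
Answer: 226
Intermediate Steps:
s(Q, A) = -4*A*Q (s(Q, A) = -4*Q*A = -4*A*Q)
y(Z, z) = 8*z (y(Z, z) = -4*(-2)*z = 8*z)
j(Y, O) = -186 + O
-j(-139, y(4, -5)) = -(-186 + 8*(-5)) = -(-186 - 40) = -1*(-226) = 226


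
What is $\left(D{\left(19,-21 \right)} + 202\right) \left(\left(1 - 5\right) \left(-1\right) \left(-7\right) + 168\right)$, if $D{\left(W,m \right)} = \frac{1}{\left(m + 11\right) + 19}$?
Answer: $\frac{254660}{9} \approx 28296.0$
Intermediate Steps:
$D{\left(W,m \right)} = \frac{1}{30 + m}$ ($D{\left(W,m \right)} = \frac{1}{\left(11 + m\right) + 19} = \frac{1}{30 + m}$)
$\left(D{\left(19,-21 \right)} + 202\right) \left(\left(1 - 5\right) \left(-1\right) \left(-7\right) + 168\right) = \left(\frac{1}{30 - 21} + 202\right) \left(\left(1 - 5\right) \left(-1\right) \left(-7\right) + 168\right) = \left(\frac{1}{9} + 202\right) \left(\left(1 - 5\right) \left(-1\right) \left(-7\right) + 168\right) = \left(\frac{1}{9} + 202\right) \left(\left(-4\right) \left(-1\right) \left(-7\right) + 168\right) = \frac{1819 \left(4 \left(-7\right) + 168\right)}{9} = \frac{1819 \left(-28 + 168\right)}{9} = \frac{1819}{9} \cdot 140 = \frac{254660}{9}$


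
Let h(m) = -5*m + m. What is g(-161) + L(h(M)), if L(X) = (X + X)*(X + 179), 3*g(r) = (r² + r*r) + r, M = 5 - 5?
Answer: 17227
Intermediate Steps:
M = 0
h(m) = -4*m
g(r) = r/3 + 2*r²/3 (g(r) = ((r² + r*r) + r)/3 = ((r² + r²) + r)/3 = (2*r² + r)/3 = (r + 2*r²)/3 = r/3 + 2*r²/3)
L(X) = 2*X*(179 + X) (L(X) = (2*X)*(179 + X) = 2*X*(179 + X))
g(-161) + L(h(M)) = (⅓)*(-161)*(1 + 2*(-161)) + 2*(-4*0)*(179 - 4*0) = (⅓)*(-161)*(1 - 322) + 2*0*(179 + 0) = (⅓)*(-161)*(-321) + 2*0*179 = 17227 + 0 = 17227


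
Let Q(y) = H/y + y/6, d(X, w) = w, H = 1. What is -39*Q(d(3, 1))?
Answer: -91/2 ≈ -45.500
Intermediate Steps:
Q(y) = 1/y + y/6
-39*Q(d(3, 1)) = -39*(1/1 + (⅙)*1) = -39*(1 + ⅙) = -39*7/6 = -91/2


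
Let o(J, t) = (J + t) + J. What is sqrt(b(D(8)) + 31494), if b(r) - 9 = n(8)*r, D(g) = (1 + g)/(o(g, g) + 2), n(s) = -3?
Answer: sqrt(21295326)/26 ≈ 177.49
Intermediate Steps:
o(J, t) = t + 2*J
D(g) = (1 + g)/(2 + 3*g) (D(g) = (1 + g)/((g + 2*g) + 2) = (1 + g)/(3*g + 2) = (1 + g)/(2 + 3*g))
b(r) = 9 - 3*r
sqrt(b(D(8)) + 31494) = sqrt((9 - 3*(1 + 8)/(2 + 3*8)) + 31494) = sqrt((9 - 3*9/(2 + 24)) + 31494) = sqrt((9 - 3*9/26) + 31494) = sqrt((9 - 27/26) + 31494) = sqrt(207/26 + 31494) = sqrt(819051/26) = sqrt(21295326)/26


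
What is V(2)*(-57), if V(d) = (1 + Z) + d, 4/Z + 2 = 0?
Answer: -57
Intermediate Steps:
Z = -2 (Z = 4/(-2 + 0) = 4/(-2) = 4*(-½) = -2)
V(d) = -1 + d (V(d) = (1 - 2) + d = -1 + d)
V(2)*(-57) = (-1 + 2)*(-57) = 1*(-57) = -57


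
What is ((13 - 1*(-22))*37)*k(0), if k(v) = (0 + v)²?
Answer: 0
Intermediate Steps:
k(v) = v²
((13 - 1*(-22))*37)*k(0) = ((13 - 1*(-22))*37)*0² = ((13 + 22)*37)*0 = (35*37)*0 = 1295*0 = 0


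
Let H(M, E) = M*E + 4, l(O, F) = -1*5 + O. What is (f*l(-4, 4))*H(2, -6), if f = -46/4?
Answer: -828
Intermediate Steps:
l(O, F) = -5 + O
H(M, E) = 4 + E*M (H(M, E) = E*M + 4 = 4 + E*M)
f = -23/2 (f = -46*1/4 = -23/2 ≈ -11.500)
(f*l(-4, 4))*H(2, -6) = (-23*(-5 - 4)/2)*(4 - 6*2) = (-23/2*(-9))*(4 - 12) = (207/2)*(-8) = -828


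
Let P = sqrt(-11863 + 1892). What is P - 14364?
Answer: -14364 + 13*I*sqrt(59) ≈ -14364.0 + 99.855*I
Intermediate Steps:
P = 13*I*sqrt(59) (P = sqrt(-9971) = 13*I*sqrt(59) ≈ 99.855*I)
P - 14364 = 13*I*sqrt(59) - 14364 = -14364 + 13*I*sqrt(59)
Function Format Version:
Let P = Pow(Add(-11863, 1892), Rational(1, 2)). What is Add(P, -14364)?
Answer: Add(-14364, Mul(13, I, Pow(59, Rational(1, 2)))) ≈ Add(-14364., Mul(99.855, I))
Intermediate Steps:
P = Mul(13, I, Pow(59, Rational(1, 2))) (P = Pow(-9971, Rational(1, 2)) = Mul(13, I, Pow(59, Rational(1, 2))) ≈ Mul(99.855, I))
Add(P, -14364) = Add(Mul(13, I, Pow(59, Rational(1, 2))), -14364) = Add(-14364, Mul(13, I, Pow(59, Rational(1, 2))))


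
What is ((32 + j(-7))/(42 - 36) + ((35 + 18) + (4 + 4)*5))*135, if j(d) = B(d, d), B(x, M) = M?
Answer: 26235/2 ≈ 13118.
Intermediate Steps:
j(d) = d
((32 + j(-7))/(42 - 36) + ((35 + 18) + (4 + 4)*5))*135 = ((32 - 7)/(42 - 36) + ((35 + 18) + (4 + 4)*5))*135 = (25/6 + (53 + 8*5))*135 = (25*(⅙) + (53 + 40))*135 = (25/6 + 93)*135 = (583/6)*135 = 26235/2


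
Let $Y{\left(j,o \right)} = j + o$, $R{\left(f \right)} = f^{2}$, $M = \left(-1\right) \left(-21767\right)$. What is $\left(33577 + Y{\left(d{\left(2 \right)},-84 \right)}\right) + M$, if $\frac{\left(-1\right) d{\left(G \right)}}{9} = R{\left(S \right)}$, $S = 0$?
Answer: $55260$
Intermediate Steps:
$M = 21767$
$d{\left(G \right)} = 0$ ($d{\left(G \right)} = - 9 \cdot 0^{2} = \left(-9\right) 0 = 0$)
$\left(33577 + Y{\left(d{\left(2 \right)},-84 \right)}\right) + M = \left(33577 + \left(0 - 84\right)\right) + 21767 = \left(33577 - 84\right) + 21767 = 33493 + 21767 = 55260$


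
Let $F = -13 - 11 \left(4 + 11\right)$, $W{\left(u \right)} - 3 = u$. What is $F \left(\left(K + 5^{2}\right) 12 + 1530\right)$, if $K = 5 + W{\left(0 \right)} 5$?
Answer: $-368460$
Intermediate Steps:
$W{\left(u \right)} = 3 + u$
$K = 20$ ($K = 5 + \left(3 + 0\right) 5 = 5 + 3 \cdot 5 = 5 + 15 = 20$)
$F = -178$ ($F = -13 - 165 = -178$)
$F \left(\left(K + 5^{2}\right) 12 + 1530\right) = - 178 \left(\left(20 + 5^{2}\right) 12 + 1530\right) = - 178 \left(\left(20 + 25\right) 12 + 1530\right) = - 178 \left(45 \cdot 12 + 1530\right) = - 178 \left(540 + 1530\right) = \left(-178\right) 2070 = -368460$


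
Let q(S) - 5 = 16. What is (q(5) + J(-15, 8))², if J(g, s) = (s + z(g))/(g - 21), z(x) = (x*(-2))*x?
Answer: 358801/324 ≈ 1107.4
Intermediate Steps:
q(S) = 21 (q(S) = 5 + 16 = 21)
z(x) = -2*x² (z(x) = (-2*x)*x = -2*x²)
J(g, s) = (s - 2*g²)/(-21 + g) (J(g, s) = (s - 2*g²)/(g - 21) = (s - 2*g²)/(-21 + g))
(q(5) + J(-15, 8))² = (21 + (8 - 2*(-15)²)/(-21 - 15))² = (21 + (8 - 2*225)/(-36))² = (21 - (8 - 450)/36)² = (21 - 1/36*(-442))² = (21 + 221/18)² = (599/18)² = 358801/324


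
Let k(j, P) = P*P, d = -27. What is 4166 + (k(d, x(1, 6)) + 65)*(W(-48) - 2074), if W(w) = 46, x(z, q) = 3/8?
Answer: -2047027/16 ≈ -1.2794e+5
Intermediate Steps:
x(z, q) = 3/8 (x(z, q) = 3*(1/8) = 3/8)
k(j, P) = P**2
4166 + (k(d, x(1, 6)) + 65)*(W(-48) - 2074) = 4166 + ((3/8)**2 + 65)*(46 - 2074) = 4166 + (9/64 + 65)*(-2028) = 4166 + (4169/64)*(-2028) = 4166 - 2113683/16 = -2047027/16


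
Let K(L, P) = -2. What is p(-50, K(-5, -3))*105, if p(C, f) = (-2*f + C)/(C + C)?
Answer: 483/10 ≈ 48.300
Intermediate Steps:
p(C, f) = (C - 2*f)/(2*C) (p(C, f) = (C - 2*f)/((2*C)) = (C - 2*f)*(1/(2*C)) = (C - 2*f)/(2*C))
p(-50, K(-5, -3))*105 = (((1/2)*(-50) - 1*(-2))/(-50))*105 = -(-25 + 2)/50*105 = -1/50*(-23)*105 = (23/50)*105 = 483/10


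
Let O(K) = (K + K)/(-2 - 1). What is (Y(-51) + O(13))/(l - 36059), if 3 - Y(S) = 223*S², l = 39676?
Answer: -1740086/10851 ≈ -160.36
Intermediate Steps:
O(K) = -2*K/3 (O(K) = (2*K)/(-3) = (2*K)*(-⅓) = -2*K/3)
Y(S) = 3 - 223*S²
(Y(-51) + O(13))/(l - 36059) = ((3 - 223*(-51)²) - ⅔*13)/(39676 - 36059) = ((3 - 223*2601) - 26/3)/3617 = ((3 - 580023) - 26/3)*(1/3617) = (-580020 - 26/3)*(1/3617) = -1740086/3*1/3617 = -1740086/10851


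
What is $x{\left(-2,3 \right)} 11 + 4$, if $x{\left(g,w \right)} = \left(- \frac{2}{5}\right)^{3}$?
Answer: $\frac{412}{125} \approx 3.296$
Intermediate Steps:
$x{\left(g,w \right)} = - \frac{8}{125}$ ($x{\left(g,w \right)} = \left(\left(-2\right) \frac{1}{5}\right)^{3} = \left(- \frac{2}{5}\right)^{3} = - \frac{8}{125}$)
$x{\left(-2,3 \right)} 11 + 4 = \left(- \frac{8}{125}\right) 11 + 4 = - \frac{88}{125} + 4 = \frac{412}{125}$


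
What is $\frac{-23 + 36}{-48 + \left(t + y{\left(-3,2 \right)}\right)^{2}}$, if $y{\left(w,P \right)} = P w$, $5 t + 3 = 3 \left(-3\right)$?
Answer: $\frac{325}{564} \approx 0.57624$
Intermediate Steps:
$t = - \frac{12}{5}$ ($t = - \frac{3}{5} + \frac{3 \left(-3\right)}{5} = - \frac{3}{5} + \frac{1}{5} \left(-9\right) = - \frac{3}{5} - \frac{9}{5} = - \frac{12}{5} \approx -2.4$)
$\frac{-23 + 36}{-48 + \left(t + y{\left(-3,2 \right)}\right)^{2}} = \frac{-23 + 36}{-48 + \left(- \frac{12}{5} + 2 \left(-3\right)\right)^{2}} = \frac{13}{-48 + \left(- \frac{12}{5} - 6\right)^{2}} = \frac{13}{-48 + \left(- \frac{42}{5}\right)^{2}} = \frac{13}{-48 + \frac{1764}{25}} = \frac{13}{\frac{564}{25}} = 13 \cdot \frac{25}{564} = \frac{325}{564}$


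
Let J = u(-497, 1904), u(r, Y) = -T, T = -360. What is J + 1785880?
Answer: 1786240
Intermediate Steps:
u(r, Y) = 360 (u(r, Y) = -1*(-360) = 360)
J = 360
J + 1785880 = 360 + 1785880 = 1786240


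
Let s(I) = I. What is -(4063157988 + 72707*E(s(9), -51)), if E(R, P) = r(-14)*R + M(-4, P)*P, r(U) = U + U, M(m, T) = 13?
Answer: -3996631083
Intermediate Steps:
r(U) = 2*U
E(R, P) = -28*R + 13*P (E(R, P) = (2*(-14))*R + 13*P = -28*R + 13*P)
-(4063157988 + 72707*E(s(9), -51)) = -72707/(1/((-28*9 + 13*(-51)) + 55884)) = -72707/(1/((-252 - 663) + 55884)) = -72707/(1/(-915 + 55884)) = -72707/(1/54969) = -72707/1/54969 = -72707*54969 = -3996631083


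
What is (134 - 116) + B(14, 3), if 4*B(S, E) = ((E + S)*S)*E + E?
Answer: 789/4 ≈ 197.25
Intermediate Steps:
B(S, E) = E/4 + E*S*(E + S)/4 (B(S, E) = (((E + S)*S)*E + E)/4 = ((S*(E + S))*E + E)/4 = (E*S*(E + S) + E)/4 = (E + E*S*(E + S))/4 = E/4 + E*S*(E + S)/4)
(134 - 116) + B(14, 3) = (134 - 116) + (1/4)*3*(1 + 14**2 + 3*14) = 18 + (1/4)*3*(1 + 196 + 42) = 18 + (1/4)*3*239 = 18 + 717/4 = 789/4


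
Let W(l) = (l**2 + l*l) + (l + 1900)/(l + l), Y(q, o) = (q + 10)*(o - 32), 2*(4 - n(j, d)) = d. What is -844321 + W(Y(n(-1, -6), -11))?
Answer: 328073093/1462 ≈ 2.2440e+5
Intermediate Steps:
n(j, d) = 4 - d/2
Y(q, o) = (-32 + o)*(10 + q) (Y(q, o) = (10 + q)*(-32 + o) = (-32 + o)*(10 + q))
W(l) = 2*l**2 + (1900 + l)/(2*l) (W(l) = (l**2 + l**2) + (1900 + l)/((2*l)) = 2*l**2 + (1900 + l)*(1/(2*l)) = 2*l**2 + (1900 + l)/(2*l))
-844321 + W(Y(n(-1, -6), -11)) = -844321 + (1900 + (-320 - 32*(4 - 1/2*(-6)) + 10*(-11) - 11*(4 - 1/2*(-6))) + 4*(-320 - 32*(4 - 1/2*(-6)) + 10*(-11) - 11*(4 - 1/2*(-6)))**3)/(2*(-320 - 32*(4 - 1/2*(-6)) + 10*(-11) - 11*(4 - 1/2*(-6)))) = -844321 + (1900 + (-320 - 32*(4 + 3) - 110 - 11*(4 + 3)) + 4*(-320 - 32*(4 + 3) - 110 - 11*(4 + 3))**3)/(2*(-320 - 32*(4 + 3) - 110 - 11*(4 + 3))) = -844321 + (1900 + (-320 - 32*7 - 110 - 11*7) + 4*(-320 - 32*7 - 110 - 11*7)**3)/(2*(-320 - 32*7 - 110 - 11*7)) = -844321 + (1900 + (-320 - 224 - 110 - 77) + 4*(-320 - 224 - 110 - 77)**3)/(2*(-320 - 224 - 110 - 77)) = -844321 + (1/2)*(1900 - 731 + 4*(-731)**3)/(-731) = -844321 + (1/2)*(-1/731)*(1900 - 731 + 4*(-390617891)) = -844321 + (1/2)*(-1/731)*(1900 - 731 - 1562471564) = -844321 + (1/2)*(-1/731)*(-1562470395) = -844321 + 1562470395/1462 = 328073093/1462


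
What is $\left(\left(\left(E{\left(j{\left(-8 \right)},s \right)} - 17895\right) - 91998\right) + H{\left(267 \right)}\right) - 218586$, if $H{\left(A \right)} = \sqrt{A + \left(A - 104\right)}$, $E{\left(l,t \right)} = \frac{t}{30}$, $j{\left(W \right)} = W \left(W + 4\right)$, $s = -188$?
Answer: $- \frac{4927279}{15} + \sqrt{430} \approx -3.2846 \cdot 10^{5}$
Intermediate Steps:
$j{\left(W \right)} = W \left(4 + W\right)$
$E{\left(l,t \right)} = \frac{t}{30}$ ($E{\left(l,t \right)} = t \frac{1}{30} = \frac{t}{30}$)
$H{\left(A \right)} = \sqrt{-104 + 2 A}$ ($H{\left(A \right)} = \sqrt{A + \left(A - 104\right)} = \sqrt{A + \left(-104 + A\right)} = \sqrt{-104 + 2 A}$)
$\left(\left(\left(E{\left(j{\left(-8 \right)},s \right)} - 17895\right) - 91998\right) + H{\left(267 \right)}\right) - 218586 = \left(\left(\left(\frac{1}{30} \left(-188\right) - 17895\right) - 91998\right) + \sqrt{-104 + 2 \cdot 267}\right) - 218586 = \left(\left(\left(- \frac{94}{15} - 17895\right) - 91998\right) + \sqrt{-104 + 534}\right) - 218586 = \left(\left(- \frac{268519}{15} - 91998\right) + \sqrt{430}\right) - 218586 = \left(- \frac{1648489}{15} + \sqrt{430}\right) - 218586 = - \frac{4927279}{15} + \sqrt{430}$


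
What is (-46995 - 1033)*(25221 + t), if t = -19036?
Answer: -297053180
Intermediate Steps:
(-46995 - 1033)*(25221 + t) = (-46995 - 1033)*(25221 - 19036) = -48028*6185 = -297053180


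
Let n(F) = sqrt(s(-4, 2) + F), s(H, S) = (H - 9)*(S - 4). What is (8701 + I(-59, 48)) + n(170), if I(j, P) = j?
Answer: 8656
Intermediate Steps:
s(H, S) = (-9 + H)*(-4 + S)
n(F) = sqrt(26 + F) (n(F) = sqrt((36 - 9*2 - 4*(-4) - 4*2) + F) = sqrt((36 - 18 + 16 - 8) + F) = sqrt(26 + F))
(8701 + I(-59, 48)) + n(170) = (8701 - 59) + sqrt(26 + 170) = 8642 + sqrt(196) = 8642 + 14 = 8656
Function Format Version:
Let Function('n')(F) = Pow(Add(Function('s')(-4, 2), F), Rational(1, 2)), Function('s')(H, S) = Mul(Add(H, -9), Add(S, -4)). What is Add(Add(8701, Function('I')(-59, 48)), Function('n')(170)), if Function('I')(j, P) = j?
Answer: 8656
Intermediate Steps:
Function('s')(H, S) = Mul(Add(-9, H), Add(-4, S))
Function('n')(F) = Pow(Add(26, F), Rational(1, 2)) (Function('n')(F) = Pow(Add(Add(36, Mul(-9, 2), Mul(-4, -4), Mul(-4, 2)), F), Rational(1, 2)) = Pow(Add(Add(36, -18, 16, -8), F), Rational(1, 2)) = Pow(Add(26, F), Rational(1, 2)))
Add(Add(8701, Function('I')(-59, 48)), Function('n')(170)) = Add(Add(8701, -59), Pow(Add(26, 170), Rational(1, 2))) = Add(8642, Pow(196, Rational(1, 2))) = Add(8642, 14) = 8656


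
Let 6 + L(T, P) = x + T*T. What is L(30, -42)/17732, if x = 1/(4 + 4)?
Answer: 7153/141856 ≈ 0.050424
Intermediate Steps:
x = ⅛ (x = 1/8 = ⅛ ≈ 0.12500)
L(T, P) = -47/8 + T² (L(T, P) = -6 + (⅛ + T*T) = -6 + (⅛ + T²) = -47/8 + T²)
L(30, -42)/17732 = (-47/8 + 30²)/17732 = (-47/8 + 900)*(1/17732) = (7153/8)*(1/17732) = 7153/141856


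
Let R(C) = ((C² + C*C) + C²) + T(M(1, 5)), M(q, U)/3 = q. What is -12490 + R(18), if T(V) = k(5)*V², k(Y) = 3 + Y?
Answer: -11446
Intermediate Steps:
M(q, U) = 3*q
T(V) = 8*V² (T(V) = (3 + 5)*V² = 8*V²)
R(C) = 72 + 3*C² (R(C) = ((C² + C*C) + C²) + 8*(3*1)² = ((C² + C²) + C²) + 8*3² = (2*C² + C²) + 8*9 = 3*C² + 72 = 72 + 3*C²)
-12490 + R(18) = -12490 + (72 + 3*18²) = -12490 + (72 + 3*324) = -12490 + (72 + 972) = -12490 + 1044 = -11446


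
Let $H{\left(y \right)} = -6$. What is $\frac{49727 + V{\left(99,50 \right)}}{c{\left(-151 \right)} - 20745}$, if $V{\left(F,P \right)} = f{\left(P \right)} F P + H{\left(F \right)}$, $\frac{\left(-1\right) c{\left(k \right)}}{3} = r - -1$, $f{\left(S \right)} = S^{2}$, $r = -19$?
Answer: $- \frac{12424721}{20691} \approx -600.49$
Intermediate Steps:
$c{\left(k \right)} = 54$ ($c{\left(k \right)} = - 3 \left(-19 - -1\right) = - 3 \left(-19 + 1\right) = \left(-3\right) \left(-18\right) = 54$)
$V{\left(F,P \right)} = -6 + F P^{3}$ ($V{\left(F,P \right)} = P^{2} F P - 6 = F P^{2} P - 6 = F P^{3} - 6 = -6 + F P^{3}$)
$\frac{49727 + V{\left(99,50 \right)}}{c{\left(-151 \right)} - 20745} = \frac{49727 - \left(6 - 99 \cdot 50^{3}\right)}{54 - 20745} = \frac{49727 + \left(-6 + 99 \cdot 125000\right)}{-20691} = \left(49727 + \left(-6 + 12375000\right)\right) \left(- \frac{1}{20691}\right) = \left(49727 + 12374994\right) \left(- \frac{1}{20691}\right) = 12424721 \left(- \frac{1}{20691}\right) = - \frac{12424721}{20691}$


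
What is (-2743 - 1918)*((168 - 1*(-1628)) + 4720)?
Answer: -30371076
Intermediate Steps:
(-2743 - 1918)*((168 - 1*(-1628)) + 4720) = -4661*((168 + 1628) + 4720) = -4661*(1796 + 4720) = -4661*6516 = -30371076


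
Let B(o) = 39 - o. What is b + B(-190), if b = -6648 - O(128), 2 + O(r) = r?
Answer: -6545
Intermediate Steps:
O(r) = -2 + r
b = -6774 (b = -6648 - (-2 + 128) = -6648 - 1*126 = -6648 - 126 = -6774)
b + B(-190) = -6774 + (39 - 1*(-190)) = -6774 + (39 + 190) = -6774 + 229 = -6545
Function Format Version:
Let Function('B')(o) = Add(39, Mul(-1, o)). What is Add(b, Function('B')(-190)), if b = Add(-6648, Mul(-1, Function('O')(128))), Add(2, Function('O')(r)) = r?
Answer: -6545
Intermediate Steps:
Function('O')(r) = Add(-2, r)
b = -6774 (b = Add(-6648, Mul(-1, Add(-2, 128))) = Add(-6648, Mul(-1, 126)) = Add(-6648, -126) = -6774)
Add(b, Function('B')(-190)) = Add(-6774, Add(39, Mul(-1, -190))) = Add(-6774, Add(39, 190)) = Add(-6774, 229) = -6545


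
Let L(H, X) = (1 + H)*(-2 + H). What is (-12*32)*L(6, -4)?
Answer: -10752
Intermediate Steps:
(-12*32)*L(6, -4) = (-12*32)*(-2 + 6² - 1*6) = -384*(-2 + 36 - 6) = -384*28 = -10752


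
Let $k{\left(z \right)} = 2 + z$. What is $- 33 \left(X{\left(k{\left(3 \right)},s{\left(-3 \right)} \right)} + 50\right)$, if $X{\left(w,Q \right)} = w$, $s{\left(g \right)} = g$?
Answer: $-1815$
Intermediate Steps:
$- 33 \left(X{\left(k{\left(3 \right)},s{\left(-3 \right)} \right)} + 50\right) = - 33 \left(\left(2 + 3\right) + 50\right) = - 33 \left(5 + 50\right) = \left(-33\right) 55 = -1815$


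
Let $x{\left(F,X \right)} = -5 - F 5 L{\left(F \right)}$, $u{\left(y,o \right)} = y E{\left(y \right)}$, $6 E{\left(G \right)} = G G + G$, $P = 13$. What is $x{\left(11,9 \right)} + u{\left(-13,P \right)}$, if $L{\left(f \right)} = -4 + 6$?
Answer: $-453$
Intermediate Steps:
$E{\left(G \right)} = \frac{G}{6} + \frac{G^{2}}{6}$ ($E{\left(G \right)} = \frac{G G + G}{6} = \frac{G^{2} + G}{6} = \frac{G + G^{2}}{6} = \frac{G}{6} + \frac{G^{2}}{6}$)
$L{\left(f \right)} = 2$
$u{\left(y,o \right)} = \frac{y^{2} \left(1 + y\right)}{6}$ ($u{\left(y,o \right)} = y \frac{y \left(1 + y\right)}{6} = \frac{y^{2} \left(1 + y\right)}{6}$)
$x{\left(F,X \right)} = -5 - 10 F$ ($x{\left(F,X \right)} = -5 - F 5 \cdot 2 = -5 - 5 F 2 = -5 - 10 F$)
$x{\left(11,9 \right)} + u{\left(-13,P \right)} = \left(-5 - 110\right) + \frac{\left(-13\right)^{2} \left(1 - 13\right)}{6} = \left(-5 - 110\right) + \frac{1}{6} \cdot 169 \left(-12\right) = -115 - 338 = -453$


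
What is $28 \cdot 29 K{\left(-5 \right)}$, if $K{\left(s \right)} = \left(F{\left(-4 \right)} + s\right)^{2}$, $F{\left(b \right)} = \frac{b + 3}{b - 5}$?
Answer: $\frac{1572032}{81} \approx 19408.0$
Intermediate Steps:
$F{\left(b \right)} = \frac{3 + b}{-5 + b}$
$K{\left(s \right)} = \left(\frac{1}{9} + s\right)^{2}$ ($K{\left(s \right)} = \left(\frac{3 - 4}{-5 - 4} + s\right)^{2} = \left(\frac{1}{-9} \left(-1\right) + s\right)^{2} = \left(\left(- \frac{1}{9}\right) \left(-1\right) + s\right)^{2} = \left(\frac{1}{9} + s\right)^{2}$)
$28 \cdot 29 K{\left(-5 \right)} = 28 \cdot 29 \frac{\left(1 + 9 \left(-5\right)\right)^{2}}{81} = 812 \frac{\left(1 - 45\right)^{2}}{81} = 812 \frac{\left(-44\right)^{2}}{81} = 812 \cdot \frac{1}{81} \cdot 1936 = 812 \cdot \frac{1936}{81} = \frac{1572032}{81}$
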